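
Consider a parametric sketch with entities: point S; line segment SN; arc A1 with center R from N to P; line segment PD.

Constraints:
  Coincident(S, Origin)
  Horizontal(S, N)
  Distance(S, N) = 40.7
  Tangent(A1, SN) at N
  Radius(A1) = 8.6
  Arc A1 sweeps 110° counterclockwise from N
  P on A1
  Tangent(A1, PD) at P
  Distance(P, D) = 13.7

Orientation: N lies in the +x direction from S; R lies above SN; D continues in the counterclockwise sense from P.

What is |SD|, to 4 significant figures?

50.40

On A1, N sits at bearing -90° from R; a 110° counterclockwise sweep puts P at bearing 20°, so P = R + 8.6·(cos 20°, sin 20°) = (48.78, 11.54). A1 meets PD tangentially, so RP is at right angles to PD, so PD runs along (−sin 20°, cos 20°); with |PD| = 13.7, D = (44.10, 24.42). Then |SD| = |D − S| = 50.40.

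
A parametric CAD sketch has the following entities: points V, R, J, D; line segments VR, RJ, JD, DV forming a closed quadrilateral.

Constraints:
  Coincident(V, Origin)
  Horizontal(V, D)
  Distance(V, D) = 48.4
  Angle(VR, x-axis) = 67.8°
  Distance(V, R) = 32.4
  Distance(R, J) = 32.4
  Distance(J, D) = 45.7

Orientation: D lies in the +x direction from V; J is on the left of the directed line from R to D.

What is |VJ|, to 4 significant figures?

60.88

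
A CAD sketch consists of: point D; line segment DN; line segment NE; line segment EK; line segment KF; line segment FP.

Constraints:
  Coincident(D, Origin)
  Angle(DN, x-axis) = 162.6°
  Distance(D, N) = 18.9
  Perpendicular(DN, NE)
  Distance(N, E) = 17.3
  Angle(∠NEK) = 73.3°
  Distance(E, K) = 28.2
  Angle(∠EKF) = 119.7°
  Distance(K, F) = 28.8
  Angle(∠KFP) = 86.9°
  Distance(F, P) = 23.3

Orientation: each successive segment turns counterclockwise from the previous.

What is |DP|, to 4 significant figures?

24.35

D is at the origin; DN runs at 162.6° with length 18.9, so N = (-18.04, 5.652). DN ⟂ NE, so NE runs at -107.4°; with |NE| = 17.3, E = (-23.21, -10.86). ∠NEK = 73.3° gives EK at -0.7000° from the x-axis; with |EK| = 28.2, K = (4.989, -11.20). ∠EKF = 119.7° gives KF at 59.60° from the x-axis; with |KF| = 28.8, F = (19.56, 13.64). ∠KFP = 86.9° gives FP at 152.7° from the x-axis; with |FP| = 23.3, P = (-1.142, 24.33). Then |DP| = |P − D| = 24.35.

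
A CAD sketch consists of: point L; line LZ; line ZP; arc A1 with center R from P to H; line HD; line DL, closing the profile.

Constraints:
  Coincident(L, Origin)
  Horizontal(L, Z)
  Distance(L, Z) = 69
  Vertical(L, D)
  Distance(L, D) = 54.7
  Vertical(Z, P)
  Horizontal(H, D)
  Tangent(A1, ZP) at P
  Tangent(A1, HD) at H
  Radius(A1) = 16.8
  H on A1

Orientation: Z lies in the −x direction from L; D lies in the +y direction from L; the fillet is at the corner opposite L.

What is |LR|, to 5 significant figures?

64.508

L is at the origin; LZ is horizontal with |LZ| = 69.0 and Z on the −x side, so Z = (-69.000, 0.0000). L and D share the same x with |LD| = 54.7 and D on the +y side, so D = (0.0000, 54.700). The virtual corner opposite L is at (-69.000, 54.700). Tangency of A1 to ZP means the radius RP is perpendicular to ZP and the tangent condition forces RH to be normal to HD, with radius 16.8, so the center R sits 16.8 in from both sides at R = (-52.200, 37.900). Then |LR| = |R − L| = 64.508.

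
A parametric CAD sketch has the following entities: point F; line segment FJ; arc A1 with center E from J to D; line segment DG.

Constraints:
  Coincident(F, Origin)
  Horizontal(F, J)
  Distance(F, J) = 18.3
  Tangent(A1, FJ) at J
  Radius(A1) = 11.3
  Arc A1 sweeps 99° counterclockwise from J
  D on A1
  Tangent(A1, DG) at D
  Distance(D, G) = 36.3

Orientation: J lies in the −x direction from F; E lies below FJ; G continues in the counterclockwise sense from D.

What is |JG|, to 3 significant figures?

49.2

On A1, J sits at bearing 90° from E; a 99° counterclockwise sweep puts D at bearing 189°, so D = E + 11.3·(cos 189°, sin 189°) = (-29.5, -13.1). Since A1 is tangent to DG there, ED ⟂ DG, so DG runs along (−sin 189°, cos 189°); with |DG| = 36.3, G = (-23.8, -48.9). Then |JG| = |G − J| = 49.2.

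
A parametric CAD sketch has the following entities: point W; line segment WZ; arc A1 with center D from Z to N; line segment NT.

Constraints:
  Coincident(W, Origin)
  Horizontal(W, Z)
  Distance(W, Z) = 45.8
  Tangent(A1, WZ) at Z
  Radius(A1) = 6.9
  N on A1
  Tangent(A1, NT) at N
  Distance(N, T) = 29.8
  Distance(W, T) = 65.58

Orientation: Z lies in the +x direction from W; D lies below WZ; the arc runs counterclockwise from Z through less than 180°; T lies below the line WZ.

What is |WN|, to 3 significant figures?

41.1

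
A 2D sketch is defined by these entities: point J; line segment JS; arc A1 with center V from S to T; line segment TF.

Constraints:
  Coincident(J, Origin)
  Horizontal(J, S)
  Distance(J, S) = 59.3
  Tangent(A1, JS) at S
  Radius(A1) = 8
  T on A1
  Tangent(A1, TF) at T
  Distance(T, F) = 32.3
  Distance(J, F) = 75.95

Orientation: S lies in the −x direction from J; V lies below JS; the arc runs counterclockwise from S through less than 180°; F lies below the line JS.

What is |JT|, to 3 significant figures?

67.8

J is at the origin; J and S share the same y with |JS| = 59.3 and S on the −x side, so S = (-59.3, 0.00). Since A1 is tangent to JS there, VS ⟂ JS, so V = S + (0, -8) = (-59.3, -8.00). Since VT ⟂ TF (tangency), |VF| = √(8.0² + 32.3²) = 33.3 regardless of where T sits on A1. So F lies on both circle(J, 75.95) and circle(V, 33.3); the below-JS intersection is F = (-64.0, -40.9). T is the foot of the tangent from F: T = (-67.3, -8.82).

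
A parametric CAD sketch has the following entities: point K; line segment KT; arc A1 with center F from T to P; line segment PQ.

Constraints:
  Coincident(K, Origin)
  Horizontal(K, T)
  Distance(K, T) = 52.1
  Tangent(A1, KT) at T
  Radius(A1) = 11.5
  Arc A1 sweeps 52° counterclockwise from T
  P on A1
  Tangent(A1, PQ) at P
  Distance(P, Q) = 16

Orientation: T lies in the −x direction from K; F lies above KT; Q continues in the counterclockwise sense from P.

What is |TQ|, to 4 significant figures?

25.45

K is at the origin; KT is horizontal with |KT| = 52.1 and T on the −x side, so T = (-52.10, 0.000). Since A1 is tangent to KT there, FT ⟂ KT, so F = T + (0, 11.5) = (-52.10, 11.50). On A1, T sits at bearing -90° from F; a 52° counterclockwise sweep puts P at bearing -38°, so P = F + 11.5·(cos -38°, sin -38°) = (-43.04, 4.420). Since A1 is tangent to PQ there, FP ⟂ PQ, so PQ runs along (−sin -38°, cos -38°); with |PQ| = 16.0, Q = (-33.19, 17.03). Then |TQ| = |Q − T| = 25.45.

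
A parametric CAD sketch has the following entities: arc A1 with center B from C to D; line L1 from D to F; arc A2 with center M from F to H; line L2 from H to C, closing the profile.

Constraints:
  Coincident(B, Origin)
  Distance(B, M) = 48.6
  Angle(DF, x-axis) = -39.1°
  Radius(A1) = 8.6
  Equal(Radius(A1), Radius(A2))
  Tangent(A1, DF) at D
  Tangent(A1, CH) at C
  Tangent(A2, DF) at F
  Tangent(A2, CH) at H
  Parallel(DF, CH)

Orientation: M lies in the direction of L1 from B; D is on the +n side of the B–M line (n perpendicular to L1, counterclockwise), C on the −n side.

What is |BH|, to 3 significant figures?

49.4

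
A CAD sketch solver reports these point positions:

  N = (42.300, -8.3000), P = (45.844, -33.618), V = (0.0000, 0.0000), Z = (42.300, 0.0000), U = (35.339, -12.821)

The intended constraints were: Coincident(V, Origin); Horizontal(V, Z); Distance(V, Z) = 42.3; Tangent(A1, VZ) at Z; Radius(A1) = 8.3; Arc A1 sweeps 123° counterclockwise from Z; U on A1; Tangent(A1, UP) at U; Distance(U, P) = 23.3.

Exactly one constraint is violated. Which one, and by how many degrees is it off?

Tangent(A1, UP) at U — off by 6.20°.

V = (0.00, 0.00) ✓; V.y = 0.00, Z.y = 0.00 ✓; |VZ| = 42.30 ✓; ∠(NZ, ZV) = 90.00° ✓; |NZ| = 8.300 ✓; bearing(N→U) − bearing(N→Z) = 123.0° ✓; |NU| = 8.300 ✓; ∠(NU, UP) = 96.20° ✗; |UP| = 23.30 ✓.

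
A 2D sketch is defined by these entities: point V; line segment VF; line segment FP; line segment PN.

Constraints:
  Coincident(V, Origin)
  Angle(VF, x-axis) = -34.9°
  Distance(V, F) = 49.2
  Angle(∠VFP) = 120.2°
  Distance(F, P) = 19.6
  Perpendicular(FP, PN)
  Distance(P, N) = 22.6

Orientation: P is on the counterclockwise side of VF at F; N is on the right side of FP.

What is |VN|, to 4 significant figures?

78.79

V is at the origin; VF runs at -34.9° with length 49.2, so F = 49.2·(cos -34.9°, sin -34.9°) = (40.35, -28.15). ∠VFP = 120.2°, so FP runs at -34.9° + (180° − 120.2°) = 24.90° from the x-axis; with |FP| = 19.6, P = F + 19.6·(cos 24.90°, sin 24.90°) = (58.13, -19.90). The perpendicularity gives PN at right angles to FP; with |PN| = 22.6 on the right of FP, N = P + 22.6·(0.4210, -0.9070) = (67.64, -40.40). Then |VN| = |N − V| = 78.79.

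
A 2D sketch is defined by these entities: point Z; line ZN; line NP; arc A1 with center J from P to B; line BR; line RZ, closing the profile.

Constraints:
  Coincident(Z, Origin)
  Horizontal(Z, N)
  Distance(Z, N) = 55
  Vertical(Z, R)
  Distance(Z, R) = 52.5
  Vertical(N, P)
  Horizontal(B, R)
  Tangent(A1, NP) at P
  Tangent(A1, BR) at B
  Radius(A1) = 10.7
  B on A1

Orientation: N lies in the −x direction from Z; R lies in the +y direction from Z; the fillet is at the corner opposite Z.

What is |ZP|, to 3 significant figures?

69.1

Z is at the origin; ZN is horizontal with |ZN| = 55.0 and N on the −x side, so N = (-55.0, 0.00). Z and R share the same x with |ZR| = 52.5 and R on the +y side, so R = (0.00, 52.5). The virtual corner opposite Z is at (-55.0, 52.5). A1 meets NP tangentially, so JP is at right angles to NP and since A1 is tangent to BR there, JB ⟂ BR, with radius 10.7, so the center J sits 10.7 in from both sides at J = (-44.3, 41.8). That places the tangent points at P = (-55.0, 41.8) on NP and B = (-44.3, 52.5) on BR. Then |ZP| = |P − Z| = 69.1.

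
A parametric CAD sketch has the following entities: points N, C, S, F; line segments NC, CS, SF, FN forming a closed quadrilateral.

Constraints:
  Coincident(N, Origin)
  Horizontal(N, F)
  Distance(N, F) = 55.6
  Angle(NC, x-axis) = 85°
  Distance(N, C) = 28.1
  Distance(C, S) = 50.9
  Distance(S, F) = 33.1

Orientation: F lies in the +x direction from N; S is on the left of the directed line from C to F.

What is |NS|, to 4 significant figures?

62.52

N is at the origin; N and F share the same y with |NF| = 55.6 and F in +x, so F = (55.6, 0). NC runs at 85.0° with |NC| = 28.1, so C = (2.449, 27.99). S is determined by |CS| = 50.9 and |SF| = 33.1 together: it lies at the intersection of circle(C, 50.9) and circle(F, 33.1). With |CF| = 60.07, the foot of the radical line on CF is 42.48 from C and the perpendicular offset is √(50.9² − 42.48²) = 28.04. Taking the left-of-CF solution: S = (53.10, 33.01).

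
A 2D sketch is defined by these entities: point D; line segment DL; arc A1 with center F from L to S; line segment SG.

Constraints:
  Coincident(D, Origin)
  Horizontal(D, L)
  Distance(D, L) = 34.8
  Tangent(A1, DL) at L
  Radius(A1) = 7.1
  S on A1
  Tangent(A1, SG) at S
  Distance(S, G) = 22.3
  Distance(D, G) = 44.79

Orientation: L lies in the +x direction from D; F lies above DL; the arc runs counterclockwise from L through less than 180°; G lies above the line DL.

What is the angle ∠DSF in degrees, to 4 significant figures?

9.053°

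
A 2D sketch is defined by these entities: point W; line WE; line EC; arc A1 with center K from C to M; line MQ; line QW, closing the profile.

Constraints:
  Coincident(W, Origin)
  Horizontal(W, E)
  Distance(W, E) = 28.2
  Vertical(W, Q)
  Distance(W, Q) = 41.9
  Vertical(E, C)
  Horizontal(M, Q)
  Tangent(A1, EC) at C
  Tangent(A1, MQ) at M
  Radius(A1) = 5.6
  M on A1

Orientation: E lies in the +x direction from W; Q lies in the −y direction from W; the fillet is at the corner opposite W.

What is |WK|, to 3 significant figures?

42.8

WQ is vertical with |WQ| = 41.9 and Q on the −y side, so Q = (0.00, -41.9). The virtual corner opposite W is at (28.2, -41.9). Tangency of A1 to EC means the radius KC is perpendicular to EC and the tangent condition forces KM to be normal to MQ, with radius 5.6, so the center K sits 5.6 in from both sides at K = (22.6, -36.3). Then |WK| = |K − W| = 42.8.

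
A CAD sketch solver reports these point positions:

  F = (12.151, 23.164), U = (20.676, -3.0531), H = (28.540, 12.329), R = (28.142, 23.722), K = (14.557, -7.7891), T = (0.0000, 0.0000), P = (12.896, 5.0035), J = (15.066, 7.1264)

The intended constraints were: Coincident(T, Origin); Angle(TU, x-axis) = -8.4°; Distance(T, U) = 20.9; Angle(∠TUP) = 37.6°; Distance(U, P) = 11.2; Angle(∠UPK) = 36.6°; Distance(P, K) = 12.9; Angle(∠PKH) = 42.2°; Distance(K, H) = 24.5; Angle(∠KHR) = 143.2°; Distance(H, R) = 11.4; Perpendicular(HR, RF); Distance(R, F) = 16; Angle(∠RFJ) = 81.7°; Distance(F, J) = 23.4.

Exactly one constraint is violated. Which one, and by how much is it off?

Distance(F, J) = 23.4 — off by 7.10.

T = (0.00, 0.00) ✓; TU at -8.400° ✓; |TU| = 20.90 ✓; ∠TUP = 37.60° ✓; |UP| = 11.20 ✓; ∠UPK = 36.60° ✓; |PK| = 12.90 ✓; ∠PKH = 42.20° ✓; |KH| = 24.50 ✓; ∠KHR = 143.2° ✓; |HR| = 11.40 ✓; ∠(HR, RF) = 90.00° ✓; |RF| = 16.00 ✓; ∠RFJ = 81.70° ✓; |FJ| = 16.30 ✗.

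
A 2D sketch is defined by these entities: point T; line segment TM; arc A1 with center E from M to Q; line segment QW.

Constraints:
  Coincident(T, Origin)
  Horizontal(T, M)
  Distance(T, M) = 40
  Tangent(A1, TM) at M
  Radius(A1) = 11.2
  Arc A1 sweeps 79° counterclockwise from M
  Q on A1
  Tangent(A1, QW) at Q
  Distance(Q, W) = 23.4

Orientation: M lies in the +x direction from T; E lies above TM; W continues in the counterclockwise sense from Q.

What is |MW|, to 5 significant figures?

35.568

On A1, M sits at bearing -90° from E; a 79° counterclockwise sweep puts Q at bearing -11°, so Q = E + 11.2·(cos -11°, sin -11°) = (50.994, 9.0629). A1 meets QW tangentially, so EQ is at right angles to QW, so QW runs along (−sin -11°, cos -11°); with |QW| = 23.4, W = (55.459, 32.033). Then |MW| = |W − M| = 35.568.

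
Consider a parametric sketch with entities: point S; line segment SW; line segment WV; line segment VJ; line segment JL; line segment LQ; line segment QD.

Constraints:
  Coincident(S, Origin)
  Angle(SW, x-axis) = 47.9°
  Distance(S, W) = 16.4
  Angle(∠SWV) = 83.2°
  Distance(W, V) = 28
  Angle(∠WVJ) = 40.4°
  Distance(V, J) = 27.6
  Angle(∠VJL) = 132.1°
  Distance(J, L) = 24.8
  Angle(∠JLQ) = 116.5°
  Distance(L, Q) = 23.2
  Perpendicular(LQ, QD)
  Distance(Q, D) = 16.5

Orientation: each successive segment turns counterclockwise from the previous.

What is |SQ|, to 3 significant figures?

35.9

S is at the origin; SW runs at 47.9° with length 16.4, so W = (11.0, 12.2). ∠SWV = 83.2° gives WV at 145° from the x-axis; with |WV| = 28.0, V = (-11.9, 28.3). ∠WVJ = 40.4° gives VJ at -75.7° from the x-axis; with |VJ| = 27.6, J = (-5.04, 1.60). ∠VJL = 132.1° gives JL at -27.8° from the x-axis; with |JL| = 24.8, L = (16.9, -9.96). ∠JLQ = 116.5° gives LQ at 35.7° from the x-axis; with |LQ| = 23.2, Q = (35.7, 3.58). Then |SQ| = |Q − S| = 35.9.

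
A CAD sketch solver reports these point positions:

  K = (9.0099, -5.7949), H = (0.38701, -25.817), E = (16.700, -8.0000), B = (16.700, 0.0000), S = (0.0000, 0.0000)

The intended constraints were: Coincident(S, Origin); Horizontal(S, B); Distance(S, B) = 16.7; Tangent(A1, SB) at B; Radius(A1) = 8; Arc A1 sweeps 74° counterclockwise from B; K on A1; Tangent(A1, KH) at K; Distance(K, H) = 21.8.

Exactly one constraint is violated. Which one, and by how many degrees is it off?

Tangent(A1, KH) at K — off by 7.30°.

S = (0.00, 0.00) ✓; S.y = 0.00, B.y = 0.00 ✓; |SB| = 16.70 ✓; ∠(EB, BS) = 90.00° ✓; |EB| = 8.000 ✓; bearing(E→K) − bearing(E→B) = 74.00° ✓; |EK| = 8.000 ✓; ∠(EK, KH) = 97.30° ✗; |KH| = 21.80 ✓.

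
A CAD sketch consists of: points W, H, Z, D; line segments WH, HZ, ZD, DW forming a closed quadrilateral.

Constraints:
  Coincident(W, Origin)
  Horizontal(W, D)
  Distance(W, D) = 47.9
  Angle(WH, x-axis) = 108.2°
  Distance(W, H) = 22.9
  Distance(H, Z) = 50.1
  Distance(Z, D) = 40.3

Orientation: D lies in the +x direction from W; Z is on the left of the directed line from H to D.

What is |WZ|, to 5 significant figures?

55.985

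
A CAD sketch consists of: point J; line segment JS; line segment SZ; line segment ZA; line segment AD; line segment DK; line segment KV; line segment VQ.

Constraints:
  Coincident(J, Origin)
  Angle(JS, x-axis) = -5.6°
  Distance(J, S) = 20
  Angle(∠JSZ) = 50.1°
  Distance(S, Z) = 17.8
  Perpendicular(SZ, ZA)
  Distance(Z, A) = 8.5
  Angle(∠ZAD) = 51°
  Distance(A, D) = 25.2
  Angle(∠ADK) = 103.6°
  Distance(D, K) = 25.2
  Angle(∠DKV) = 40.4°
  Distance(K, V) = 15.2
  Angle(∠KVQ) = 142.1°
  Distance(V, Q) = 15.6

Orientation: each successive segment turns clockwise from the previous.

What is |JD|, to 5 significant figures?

26.999

J is at the origin; JS runs at -5.6° with length 20.0, so S = (19.905, -1.9517). ∠JSZ = 50.1° gives SZ at -135.50° from the x-axis; with |SZ| = 17.8, Z = (7.2087, -14.428). SZ is perpendicular to ZA, so ZA runs at 134.50°; with |ZA| = 8.5, A = (1.2510, -8.3652). ∠ZAD = 51.0° gives AD at 5.5000° from the x-axis; with |AD| = 25.2, D = (26.335, -5.9499). Then |JD| = |D − J| = 26.999.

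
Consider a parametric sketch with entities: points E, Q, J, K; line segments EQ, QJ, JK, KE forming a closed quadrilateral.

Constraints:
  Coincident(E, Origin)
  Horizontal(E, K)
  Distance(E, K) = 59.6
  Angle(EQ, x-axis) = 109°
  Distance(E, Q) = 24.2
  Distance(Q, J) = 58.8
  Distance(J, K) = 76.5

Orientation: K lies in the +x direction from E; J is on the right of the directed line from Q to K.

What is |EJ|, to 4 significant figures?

36.79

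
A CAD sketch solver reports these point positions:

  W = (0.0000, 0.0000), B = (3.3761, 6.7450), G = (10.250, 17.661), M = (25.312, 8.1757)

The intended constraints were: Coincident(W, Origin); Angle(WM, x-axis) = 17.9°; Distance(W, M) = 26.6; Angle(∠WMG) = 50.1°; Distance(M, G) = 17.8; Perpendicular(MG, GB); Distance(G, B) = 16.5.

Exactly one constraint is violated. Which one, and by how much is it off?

Distance(G, B) = 16.5 — off by 3.60.

W = (0.00, 0.00) ✓; WM at 17.90° ✓; |WM| = 26.60 ✓; ∠WMG = 50.10° ✓; |MG| = 17.80 ✓; ∠(MG, GB) = 90.00° ✓; |GB| = 12.90 ✗.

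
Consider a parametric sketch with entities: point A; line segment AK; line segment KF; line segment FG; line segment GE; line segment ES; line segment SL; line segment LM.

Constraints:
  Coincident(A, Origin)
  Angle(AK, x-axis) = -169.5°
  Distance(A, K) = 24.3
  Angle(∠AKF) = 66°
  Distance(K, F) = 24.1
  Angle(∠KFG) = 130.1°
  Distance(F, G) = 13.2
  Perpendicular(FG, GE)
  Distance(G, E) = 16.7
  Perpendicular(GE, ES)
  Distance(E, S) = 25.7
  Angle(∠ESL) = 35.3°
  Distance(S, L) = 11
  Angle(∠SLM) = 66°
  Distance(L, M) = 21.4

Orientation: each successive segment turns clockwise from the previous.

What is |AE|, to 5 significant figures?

10.035

A is at the origin; AK runs at -169.5° with length 24.3, so K = (-23.893, -4.4283). ∠AKF = 66.0° gives KF at 76.500° from the x-axis; with |KF| = 24.1, F = (-18.267, 19.006). ∠KFG = 130.1° gives FG at 26.600° from the x-axis; with |FG| = 13.2, G = (-6.4642, 24.916). The perpendicularity gives GE at right angles to FG, so GE runs at -63.400°; with |GE| = 16.7, E = (1.0134, 9.9838). Then |AE| = |E − A| = 10.035.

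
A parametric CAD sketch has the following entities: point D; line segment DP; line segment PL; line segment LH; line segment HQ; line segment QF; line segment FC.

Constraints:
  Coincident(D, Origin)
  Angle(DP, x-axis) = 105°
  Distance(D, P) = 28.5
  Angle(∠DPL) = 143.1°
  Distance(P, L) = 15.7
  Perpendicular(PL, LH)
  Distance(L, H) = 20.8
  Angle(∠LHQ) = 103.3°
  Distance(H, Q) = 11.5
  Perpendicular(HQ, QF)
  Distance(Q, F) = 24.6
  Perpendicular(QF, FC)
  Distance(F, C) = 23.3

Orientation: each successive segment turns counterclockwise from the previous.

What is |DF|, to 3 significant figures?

27.9

D is at the origin; DP runs at 105.0° with length 28.5, so P = (-7.38, 27.5). ∠DPL = 143.1° gives PL at 142° from the x-axis; with |PL| = 15.7, L = (-19.7, 37.2). The perpendicularity gives LH at right angles to PL, so LH runs at -128°; with |LH| = 20.8, H = (-32.6, 20.8). ∠LHQ = 103.3° gives HQ at -51.4° from the x-axis; with |HQ| = 11.5, Q = (-25.4, 11.9). HQ ⟂ QF, so QF runs at 38.6°; with |QF| = 24.6, F = (-6.17, 27.2). Then |DF| = |F − D| = 27.9.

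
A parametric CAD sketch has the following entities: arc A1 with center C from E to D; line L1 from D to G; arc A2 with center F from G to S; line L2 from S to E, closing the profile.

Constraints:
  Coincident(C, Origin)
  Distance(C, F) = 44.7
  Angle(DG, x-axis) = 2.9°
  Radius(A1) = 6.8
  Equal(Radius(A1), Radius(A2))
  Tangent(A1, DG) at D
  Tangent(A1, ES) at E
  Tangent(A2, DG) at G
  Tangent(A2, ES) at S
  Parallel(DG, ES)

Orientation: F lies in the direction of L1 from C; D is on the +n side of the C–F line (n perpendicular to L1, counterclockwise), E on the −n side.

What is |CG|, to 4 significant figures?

45.21

The slot axis is L1's direction at 2.9°, so u = (cos 2.9°, sin 2.9°) = (0.9987, 0.05059) and n = (−sin 2.9°, cos 2.9°) = (-0.05059, 0.9987). C is at the origin and F lies 44.7 along u from C, so F = 44.7·u = (44.64, 2.262). Tangency of A1 to both parallel lines with radius 6.8 puts D and E at C ± 6.8·n: D = (-0.3440, 6.791), E = (0.3440, -6.791). Equal radii place G and S the same way about F: G = F + 6.8·n = (44.30, 9.053), S = F − 6.8·n = (44.99, -4.530). Then |CG| = |G − C| = 45.21.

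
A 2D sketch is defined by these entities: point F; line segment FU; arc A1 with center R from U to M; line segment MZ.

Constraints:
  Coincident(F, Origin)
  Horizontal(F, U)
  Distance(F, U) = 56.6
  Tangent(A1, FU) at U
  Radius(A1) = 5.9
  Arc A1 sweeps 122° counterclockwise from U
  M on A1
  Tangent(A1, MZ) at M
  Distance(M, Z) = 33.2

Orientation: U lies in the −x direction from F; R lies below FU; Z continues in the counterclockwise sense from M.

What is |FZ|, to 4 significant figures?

57.61

On A1, U sits at bearing 90° from R; a 122° counterclockwise sweep puts M at bearing 212°, so M = R + 5.9·(cos 212°, sin 212°) = (-61.60, -9.027). The tangent condition forces RM to be normal to MZ, so MZ runs along (−sin 212°, cos 212°); with |MZ| = 33.2, Z = (-44.01, -37.18). Then |FZ| = |Z − F| = 57.61.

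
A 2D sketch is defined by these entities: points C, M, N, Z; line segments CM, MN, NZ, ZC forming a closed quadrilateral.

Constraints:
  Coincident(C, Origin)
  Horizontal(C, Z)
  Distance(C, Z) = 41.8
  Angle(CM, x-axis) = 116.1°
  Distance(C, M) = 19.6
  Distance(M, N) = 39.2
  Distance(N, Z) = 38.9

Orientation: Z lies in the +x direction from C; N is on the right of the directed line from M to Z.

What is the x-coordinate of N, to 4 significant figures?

7.405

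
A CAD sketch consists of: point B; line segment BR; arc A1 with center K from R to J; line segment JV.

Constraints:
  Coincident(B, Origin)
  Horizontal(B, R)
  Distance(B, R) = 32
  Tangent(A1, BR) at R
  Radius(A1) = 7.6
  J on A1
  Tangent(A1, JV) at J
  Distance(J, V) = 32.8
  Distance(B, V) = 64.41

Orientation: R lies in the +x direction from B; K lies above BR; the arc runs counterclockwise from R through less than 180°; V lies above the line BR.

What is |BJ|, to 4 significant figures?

38.41

B is at the origin; BR is horizontal with |BR| = 32.0 and R on the +x side, so R = (32.00, 0.000). Tangency of A1 to BR means the radius KR is perpendicular to BR, so K = R + (0, 7.6) = (32.00, 7.600). Since KJ ⟂ JV (tangency), |KV| = √(7.6² + 32.8²) = 33.67 regardless of where J sits on A1. So V lies on both circle(B, 64.41) and circle(K, 33.67); the above-BR intersection is V = (56.80, 30.37). J is the foot of the tangent from V: J = (38.27, 3.307).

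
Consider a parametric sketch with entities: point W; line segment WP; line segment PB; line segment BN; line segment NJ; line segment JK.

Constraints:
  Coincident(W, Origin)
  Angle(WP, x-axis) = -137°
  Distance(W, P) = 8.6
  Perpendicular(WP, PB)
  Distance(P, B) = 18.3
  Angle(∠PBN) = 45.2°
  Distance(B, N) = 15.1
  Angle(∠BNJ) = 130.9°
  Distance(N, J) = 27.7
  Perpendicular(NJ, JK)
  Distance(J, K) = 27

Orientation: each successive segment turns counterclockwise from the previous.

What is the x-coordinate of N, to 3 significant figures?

6.77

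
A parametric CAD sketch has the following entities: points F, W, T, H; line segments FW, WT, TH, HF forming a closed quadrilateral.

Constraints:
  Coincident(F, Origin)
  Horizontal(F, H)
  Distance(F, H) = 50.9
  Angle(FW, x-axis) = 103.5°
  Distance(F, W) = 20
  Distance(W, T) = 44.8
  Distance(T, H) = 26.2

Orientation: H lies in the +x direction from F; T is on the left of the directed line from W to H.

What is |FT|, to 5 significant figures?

46.471

Checks: |WT| = 44.80 ✓; |TH| = 26.20 ✓.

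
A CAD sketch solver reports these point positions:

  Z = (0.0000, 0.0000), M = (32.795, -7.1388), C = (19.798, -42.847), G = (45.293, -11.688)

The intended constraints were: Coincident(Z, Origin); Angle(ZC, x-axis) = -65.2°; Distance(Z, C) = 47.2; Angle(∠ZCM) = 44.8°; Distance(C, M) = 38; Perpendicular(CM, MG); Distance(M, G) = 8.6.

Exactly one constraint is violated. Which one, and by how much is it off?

Distance(M, G) = 8.6 — off by 4.70.

Z = (0.00, 0.00) ✓; ZC at -65.20° ✓; |ZC| = 47.20 ✓; ∠ZCM = 44.80° ✓; |CM| = 38.00 ✓; ∠(CM, MG) = 90.00° ✓; |MG| = 13.30 ✗.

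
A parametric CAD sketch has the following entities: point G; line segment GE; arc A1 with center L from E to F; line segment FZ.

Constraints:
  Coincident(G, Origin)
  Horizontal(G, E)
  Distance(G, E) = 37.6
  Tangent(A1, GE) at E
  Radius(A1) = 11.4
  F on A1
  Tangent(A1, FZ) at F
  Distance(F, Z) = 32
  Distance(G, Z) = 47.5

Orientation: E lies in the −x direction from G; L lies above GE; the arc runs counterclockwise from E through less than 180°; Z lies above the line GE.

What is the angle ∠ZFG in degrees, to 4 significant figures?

104.2°

Checks: |LF| = 11.40 ✓; ∠(LF, FZ) = 90.00° ✓; |FZ| = 32.00 ✓; |GZ| = 47.50 ✓.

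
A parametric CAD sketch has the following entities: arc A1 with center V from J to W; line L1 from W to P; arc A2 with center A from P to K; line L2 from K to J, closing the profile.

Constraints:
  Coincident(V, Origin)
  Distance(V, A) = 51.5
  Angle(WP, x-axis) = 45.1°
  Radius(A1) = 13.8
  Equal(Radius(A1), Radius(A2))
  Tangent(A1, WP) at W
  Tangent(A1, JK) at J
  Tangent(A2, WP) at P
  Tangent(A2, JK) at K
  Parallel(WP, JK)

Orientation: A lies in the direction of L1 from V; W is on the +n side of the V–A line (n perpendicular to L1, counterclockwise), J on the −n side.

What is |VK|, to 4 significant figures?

53.32

Tangency of A1 to both parallel lines with radius 13.8 puts W and J at V ± 13.8·n: W = (-9.775, 9.741), J = (9.775, -9.741). Equal radii place P and K the same way about A: P = A + 13.8·n = (26.58, 46.22), K = A − 13.8·n = (46.13, 26.74). Then |VK| = |K − V| = 53.32.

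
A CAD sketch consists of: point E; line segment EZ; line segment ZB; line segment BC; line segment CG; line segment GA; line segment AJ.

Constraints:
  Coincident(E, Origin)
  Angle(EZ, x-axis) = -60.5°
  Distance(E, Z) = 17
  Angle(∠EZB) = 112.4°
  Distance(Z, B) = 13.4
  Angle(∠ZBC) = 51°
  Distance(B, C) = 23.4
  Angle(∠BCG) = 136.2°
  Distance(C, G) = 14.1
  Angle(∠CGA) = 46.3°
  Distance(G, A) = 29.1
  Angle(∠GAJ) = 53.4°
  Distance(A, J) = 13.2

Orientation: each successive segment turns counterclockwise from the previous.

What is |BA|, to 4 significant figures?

11.91

∠BCG = 136.2° gives CG at 179.9° from the x-axis; with |CG| = 14.1, G = (-9.292, 3.110). ∠CGA = 46.3° gives GA at -46.40° from the x-axis; with |GA| = 29.1, A = (10.78, -17.96). Then |BA| = |A − B| = 11.91.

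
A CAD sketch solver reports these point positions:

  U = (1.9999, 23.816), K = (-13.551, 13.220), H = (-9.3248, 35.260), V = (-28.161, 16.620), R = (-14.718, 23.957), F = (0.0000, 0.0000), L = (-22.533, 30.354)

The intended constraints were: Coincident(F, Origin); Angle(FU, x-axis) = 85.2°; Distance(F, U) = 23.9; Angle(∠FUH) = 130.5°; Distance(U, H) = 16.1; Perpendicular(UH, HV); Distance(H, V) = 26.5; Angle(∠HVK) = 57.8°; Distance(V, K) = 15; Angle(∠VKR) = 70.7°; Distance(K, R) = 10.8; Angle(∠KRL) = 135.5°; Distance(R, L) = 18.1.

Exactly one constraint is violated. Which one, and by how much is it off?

Distance(R, L) = 18.1 — off by 8.00.

F = (0.00, 0.00) ✓; FU at 85.20° ✓; |FU| = 23.90 ✓; ∠FUH = 130.5° ✓; |UH| = 16.10 ✓; ∠(UH, HV) = 90.00° ✓; |HV| = 26.50 ✓; ∠HVK = 57.80° ✓; |VK| = 15.00 ✓; ∠VKR = 70.70° ✓; |KR| = 10.80 ✓; ∠KRL = 135.5° ✓; |RL| = 10.10 ✗.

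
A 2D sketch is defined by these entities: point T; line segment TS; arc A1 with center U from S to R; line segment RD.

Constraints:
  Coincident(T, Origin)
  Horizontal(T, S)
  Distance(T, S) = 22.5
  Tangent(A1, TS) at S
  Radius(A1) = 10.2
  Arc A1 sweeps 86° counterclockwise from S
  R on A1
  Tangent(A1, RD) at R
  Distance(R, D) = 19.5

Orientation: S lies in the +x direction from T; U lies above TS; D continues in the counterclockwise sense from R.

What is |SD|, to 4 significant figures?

31.16

On A1, S sits at bearing -90° from U; an 86° counterclockwise sweep puts R at bearing -4°, so R = U + 10.2·(cos -4°, sin -4°) = (32.68, 9.488). Since A1 is tangent to RD there, UR ⟂ RD, so RD runs along (−sin -4°, cos -4°); with |RD| = 19.5, D = (34.04, 28.94). Then |SD| = |D − S| = 31.16.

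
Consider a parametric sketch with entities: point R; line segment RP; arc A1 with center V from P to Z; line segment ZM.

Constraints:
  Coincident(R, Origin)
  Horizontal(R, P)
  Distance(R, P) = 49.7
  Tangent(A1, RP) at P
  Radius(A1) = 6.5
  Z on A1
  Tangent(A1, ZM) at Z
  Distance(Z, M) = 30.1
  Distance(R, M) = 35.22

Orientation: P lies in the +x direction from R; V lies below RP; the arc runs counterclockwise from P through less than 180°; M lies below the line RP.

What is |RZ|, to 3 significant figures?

44.9

R is at the origin; RP is horizontal with |RP| = 49.7 and P on the +x side, so P = (49.7, 0.00). Tangency of A1 to RP means the radius VP is perpendicular to RP, so V = P + (0, -6.5) = (49.7, -6.50). Since VZ ⟂ ZM (tangency), |VM| = √(6.5² + 30.1²) = 30.8 regardless of where Z sits on A1. So M lies on both circle(R, 35.22) and circle(V, 30.8); the below-RP intersection is M = (25.0, -24.8). Z is the foot of the tangent from M: Z = (44.8, -2.21).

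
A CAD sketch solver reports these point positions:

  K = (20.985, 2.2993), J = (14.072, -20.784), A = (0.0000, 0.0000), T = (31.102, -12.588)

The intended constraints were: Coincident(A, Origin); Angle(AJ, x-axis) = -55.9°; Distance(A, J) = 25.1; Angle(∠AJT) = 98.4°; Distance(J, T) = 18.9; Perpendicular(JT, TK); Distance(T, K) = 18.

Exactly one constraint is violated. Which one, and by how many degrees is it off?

Perpendicular(JT, TK) — off by 8.50°.

A = (0.00, 0.00) ✓; AJ at -55.90° ✓; |AJ| = 25.10 ✓; ∠AJT = 98.40° ✓; |JT| = 18.90 ✓; ∠(JT, TK) = 98.50° ✗; |TK| = 18.00 ✓.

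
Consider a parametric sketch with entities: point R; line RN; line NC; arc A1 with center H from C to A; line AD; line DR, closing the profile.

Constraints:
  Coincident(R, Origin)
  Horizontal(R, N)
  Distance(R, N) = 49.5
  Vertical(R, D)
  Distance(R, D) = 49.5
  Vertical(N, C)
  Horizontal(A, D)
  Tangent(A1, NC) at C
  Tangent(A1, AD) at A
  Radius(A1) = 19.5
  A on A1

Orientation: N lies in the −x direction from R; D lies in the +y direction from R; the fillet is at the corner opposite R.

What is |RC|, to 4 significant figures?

57.88

R is at the origin; R and N share the same y with |RN| = 49.5 and N on the −x side, so N = (-49.50, 0.000). RD is vertical with |RD| = 49.5 and D on the +y side, so D = (0.000, 49.50). The virtual corner opposite R is at (-49.50, 49.50). Since A1 is tangent to NC there, HC ⟂ NC and A1 meets AD tangentially, so HA is at right angles to AD, with radius 19.5, so the center H sits 19.5 in from both sides at H = (-30.00, 30.00). That places the tangent points at C = (-49.50, 30.00) on NC and A = (-30.00, 49.50) on AD. Then |RC| = |C − R| = 57.88.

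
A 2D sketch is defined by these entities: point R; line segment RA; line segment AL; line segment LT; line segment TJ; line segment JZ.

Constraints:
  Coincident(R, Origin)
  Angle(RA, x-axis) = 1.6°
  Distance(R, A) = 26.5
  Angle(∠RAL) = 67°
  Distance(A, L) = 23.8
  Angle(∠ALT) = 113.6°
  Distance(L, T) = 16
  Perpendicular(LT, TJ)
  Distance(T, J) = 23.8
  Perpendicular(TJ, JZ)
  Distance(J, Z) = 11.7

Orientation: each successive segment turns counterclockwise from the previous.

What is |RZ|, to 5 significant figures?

12.786

R is at the origin; RA runs at 1.6° with length 26.5, so A = (26.490, 0.73992). ∠RAL = 67.0° gives AL at 114.60° from the x-axis; with |AL| = 23.8, L = (16.582, 22.380). ∠ALT = 113.6° gives LT at -179.00° from the x-axis; with |LT| = 16.0, T = (0.58462, 22.101). LT is perpendicular to TJ, so TJ runs at -89.000°; with |TJ| = 23.8, J = (0.99999, -1.6959). TJ ⟂ JZ, so JZ runs at 1.0000°; with |JZ| = 11.7, Z = (12.698, -1.4917). Then |RZ| = |Z − R| = 12.786.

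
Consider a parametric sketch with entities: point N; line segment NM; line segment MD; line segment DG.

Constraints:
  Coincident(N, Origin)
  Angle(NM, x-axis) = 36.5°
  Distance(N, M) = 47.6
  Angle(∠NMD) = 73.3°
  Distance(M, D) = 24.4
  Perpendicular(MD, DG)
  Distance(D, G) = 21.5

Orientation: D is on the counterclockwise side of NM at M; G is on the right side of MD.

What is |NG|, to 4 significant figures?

67.94

N is at the origin; NM runs at 36.5° with length 47.6, so M = 47.6·(cos 36.5°, sin 36.5°) = (38.26, 28.31). ∠NMD = 73.3°, so MD runs at 36.5° + (180° − 73.3°) = 143.2° from the x-axis; with |MD| = 24.4, D = M + 24.4·(cos 143.2°, sin 143.2°) = (18.73, 42.93). The perpendicularity gives DG at right angles to MD; with |DG| = 21.5 on the right of MD, G = D + 21.5·(0.5990, 0.8007) = (31.60, 60.15). Then |NG| = |G − N| = 67.94.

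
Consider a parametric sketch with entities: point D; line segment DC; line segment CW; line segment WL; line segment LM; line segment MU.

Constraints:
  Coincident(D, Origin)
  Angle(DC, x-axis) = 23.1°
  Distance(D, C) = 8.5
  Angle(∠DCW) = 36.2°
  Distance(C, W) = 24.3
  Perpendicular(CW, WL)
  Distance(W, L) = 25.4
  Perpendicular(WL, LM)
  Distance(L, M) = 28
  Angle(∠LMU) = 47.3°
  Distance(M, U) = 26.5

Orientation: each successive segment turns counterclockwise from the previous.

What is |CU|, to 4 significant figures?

15.45

D is at the origin; DC runs at 23.1° with length 8.5, so C = (7.818, 3.335). ∠DCW = 36.2° gives CW at 166.9° from the x-axis; with |CW| = 24.3, W = (-15.85, 8.842). The perpendicularity gives WL at right angles to CW, so WL runs at -103.1°; with |WL| = 25.4, L = (-21.61, -15.90). WL is perpendicular to LM, so LM runs at -13.10°; with |LM| = 28.0, M = (5.665, -22.24). ∠LMU = 47.3° gives MU at 119.6° from the x-axis; with |MU| = 26.5, U = (-7.424, 0.7989). Then |CU| = |U − C| = 15.45.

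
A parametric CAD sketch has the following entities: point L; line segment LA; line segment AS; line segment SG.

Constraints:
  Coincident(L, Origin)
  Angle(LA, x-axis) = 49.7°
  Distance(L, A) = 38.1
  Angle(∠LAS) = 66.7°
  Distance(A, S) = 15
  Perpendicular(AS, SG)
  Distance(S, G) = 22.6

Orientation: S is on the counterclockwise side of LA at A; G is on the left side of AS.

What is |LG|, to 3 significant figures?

12.4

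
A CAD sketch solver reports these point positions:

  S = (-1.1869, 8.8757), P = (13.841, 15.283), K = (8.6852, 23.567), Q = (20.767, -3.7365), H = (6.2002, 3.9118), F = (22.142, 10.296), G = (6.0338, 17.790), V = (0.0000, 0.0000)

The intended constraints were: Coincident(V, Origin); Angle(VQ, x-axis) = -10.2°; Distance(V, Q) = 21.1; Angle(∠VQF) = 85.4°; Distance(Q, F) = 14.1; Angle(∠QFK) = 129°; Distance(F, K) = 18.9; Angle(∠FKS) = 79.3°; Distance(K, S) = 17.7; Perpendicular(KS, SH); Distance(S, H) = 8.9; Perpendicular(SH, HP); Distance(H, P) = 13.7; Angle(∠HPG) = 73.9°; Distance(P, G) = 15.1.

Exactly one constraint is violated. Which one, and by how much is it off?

Distance(P, G) = 15.1 — off by 6.90.

V = (0.00, 0.00) ✓; VQ at -10.20° ✓; |VQ| = 21.10 ✓; ∠VQF = 85.40° ✓; |QF| = 14.10 ✓; ∠QFK = 129.0° ✓; |FK| = 18.90 ✓; ∠FKS = 79.30° ✓; |KS| = 17.70 ✓; ∠(KS, SH) = 90.00° ✓; |SH| = 8.900 ✓; ∠(SH, HP) = 90.00° ✓; |HP| = 13.70 ✓; ∠HPG = 73.90° ✓; |PG| = 8.200 ✗.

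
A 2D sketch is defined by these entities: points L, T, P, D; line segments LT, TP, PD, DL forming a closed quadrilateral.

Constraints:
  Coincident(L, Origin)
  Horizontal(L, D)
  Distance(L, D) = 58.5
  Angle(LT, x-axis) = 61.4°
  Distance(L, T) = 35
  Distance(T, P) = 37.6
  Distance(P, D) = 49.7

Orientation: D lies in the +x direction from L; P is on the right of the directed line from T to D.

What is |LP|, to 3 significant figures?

11.0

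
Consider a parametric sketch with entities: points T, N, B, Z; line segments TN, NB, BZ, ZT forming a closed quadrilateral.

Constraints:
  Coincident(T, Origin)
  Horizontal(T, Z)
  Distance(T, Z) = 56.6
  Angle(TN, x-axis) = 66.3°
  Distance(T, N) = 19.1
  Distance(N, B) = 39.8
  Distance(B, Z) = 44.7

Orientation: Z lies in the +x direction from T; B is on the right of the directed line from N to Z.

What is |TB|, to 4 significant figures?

27.27

Checks: |NB| = 39.80 ✓; |BZ| = 44.70 ✓.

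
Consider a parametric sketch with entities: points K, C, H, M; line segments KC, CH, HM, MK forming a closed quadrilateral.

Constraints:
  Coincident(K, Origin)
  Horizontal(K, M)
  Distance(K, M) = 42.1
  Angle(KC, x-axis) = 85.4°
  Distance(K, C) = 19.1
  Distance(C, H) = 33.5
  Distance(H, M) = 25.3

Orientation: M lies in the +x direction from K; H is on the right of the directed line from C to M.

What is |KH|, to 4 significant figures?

21.10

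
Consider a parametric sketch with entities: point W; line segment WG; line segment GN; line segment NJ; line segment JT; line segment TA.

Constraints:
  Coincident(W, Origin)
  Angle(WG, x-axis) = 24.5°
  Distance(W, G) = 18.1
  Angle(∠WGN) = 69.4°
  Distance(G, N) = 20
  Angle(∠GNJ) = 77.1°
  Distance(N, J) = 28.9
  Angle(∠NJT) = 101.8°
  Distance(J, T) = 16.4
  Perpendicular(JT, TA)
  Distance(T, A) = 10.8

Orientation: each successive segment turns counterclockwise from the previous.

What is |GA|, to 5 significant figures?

17.261

W is at the origin; WG runs at 24.5° with length 18.1, so G = (16.470, 7.5059). ∠WGN = 69.4° gives GN at 135.10° from the x-axis; with |GN| = 20.0, N = (2.3035, 21.623). ∠GNJ = 77.1° gives NJ at -122.00° from the x-axis; with |NJ| = 28.9, J = (-13.011, -2.8852). ∠NJT = 101.8° gives JT at -43.800° from the x-axis; with |JT| = 16.4, T = (-1.1743, -14.236). JT is perpendicular to TA, so TA runs at 46.200°; with |TA| = 10.8, A = (6.3008, -6.4413). Then |GA| = |A − G| = 17.261.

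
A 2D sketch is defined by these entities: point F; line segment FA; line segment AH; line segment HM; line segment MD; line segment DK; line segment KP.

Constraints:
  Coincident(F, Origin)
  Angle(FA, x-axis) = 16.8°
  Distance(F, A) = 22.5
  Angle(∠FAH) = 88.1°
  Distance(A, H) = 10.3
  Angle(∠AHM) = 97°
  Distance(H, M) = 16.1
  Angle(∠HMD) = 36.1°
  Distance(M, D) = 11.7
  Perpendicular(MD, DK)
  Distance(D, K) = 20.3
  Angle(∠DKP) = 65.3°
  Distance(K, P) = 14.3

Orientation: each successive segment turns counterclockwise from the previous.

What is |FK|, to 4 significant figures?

34.25

F is at the origin; FA runs at 16.8° with length 22.5, so A = (21.54, 6.503). ∠FAH = 88.1° gives AH at 108.7° from the x-axis; with |AH| = 10.3, H = (18.24, 16.26). ∠AHM = 97.0° gives HM at -168.3° from the x-axis; with |HM| = 16.1, M = (2.472, 12.99). ∠HMD = 36.1° gives MD at -24.40° from the x-axis; with |MD| = 11.7, D = (13.13, 8.161). MD ⟂ DK, so DK runs at 65.60°; with |DK| = 20.3, K = (21.51, 26.65). Then |FK| = |K − F| = 34.25.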